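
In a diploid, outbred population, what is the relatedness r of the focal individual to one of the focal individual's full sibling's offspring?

Each parent–offspring link contributes a factor of 1/2, and independent paths through distinct common ancestors add.
Full aunt/uncle↔niece/nephew: two paths of length 3 through the shared grandparent pair: r = 2·(1/2)^3 = 1/4.

0.25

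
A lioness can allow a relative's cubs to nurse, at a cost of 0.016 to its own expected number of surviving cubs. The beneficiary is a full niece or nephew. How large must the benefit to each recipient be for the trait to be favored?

0.064

r to a full niece or nephew = 0.25 (full aunt/uncle↔niece/nephew: two paths of length 3 through the shared grandparent pair: r = 2·(1/2)^3 = 1/4).
Hamilton's rule with n recipients of equal r: n·r·B > C, so B > C/(n·r) = 0.016/(1·0.25) = 0.064.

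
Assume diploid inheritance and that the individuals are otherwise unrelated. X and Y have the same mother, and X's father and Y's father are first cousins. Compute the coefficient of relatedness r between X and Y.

Independent pedigree routes through distinct common ancestors add.
X and Y are related in two ways: half-sibs through their shared mother (r = 1/4) and second cousins through their fathers (r = 1/32).
r = 1/4 + 1/32 = 9/32 = 0.28125.

0.28125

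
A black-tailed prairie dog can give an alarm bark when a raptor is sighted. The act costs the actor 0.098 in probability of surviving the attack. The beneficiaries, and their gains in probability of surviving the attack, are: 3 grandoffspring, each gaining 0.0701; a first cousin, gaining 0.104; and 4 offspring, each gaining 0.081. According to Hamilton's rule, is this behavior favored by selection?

Yes

Hamilton's rule: the trait is favored when the sum of r·B over every recipient exceeds the actor's cost C.
r to a grandoffspring = 0.25 (two parent–offspring links: r = (1/2)^2 = 1/4).
r to a first cousin = 0.125 (first cousins share one grandparent pair — two paths of length 4: r = 2·(1/2)^4 = 1/8).
r to an offspring = 0.5 (one parent–offspring link: r = (1/2)^1 = 1/2).
Summing one r·B term per recipient: 3·0.25·0.0701 + 1·0.125·0.104 + 4·0.5·0.081 = 0.227575.
0.227575 > 0.098: the indirect benefit exceeds the cost.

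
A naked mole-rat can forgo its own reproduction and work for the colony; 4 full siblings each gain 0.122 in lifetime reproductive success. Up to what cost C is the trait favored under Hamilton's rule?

r to a full sibling = 0.5 (full sibs share both parents — two paths of length 2: r = 2·(1/2)^2 = 1/2).
Hamilton's rule: n·r·B > C, so the trait is favored while C < n·r·B = 4·0.5·0.122 = 0.244.

0.244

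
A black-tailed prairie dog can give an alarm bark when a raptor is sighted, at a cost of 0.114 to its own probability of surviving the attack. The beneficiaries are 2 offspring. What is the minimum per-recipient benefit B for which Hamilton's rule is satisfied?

0.114

r to an offspring = 1/2 (one parent–offspring link: r = (1/2)^1 = 1/2).
Hamilton's rule with n recipients of equal r: n·r·B > C, so B > C/(n·r) = 0.114/(2·0.5) = 0.114.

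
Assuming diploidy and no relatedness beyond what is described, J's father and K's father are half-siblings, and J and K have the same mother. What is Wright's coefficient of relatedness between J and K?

0.3125

Independent pedigree routes through distinct common ancestors add.
J and K are related in two ways: half first cousins through their fathers (r = 1/16) and half-sibs through their shared mother (r = 1/4).
r = 1/16 + 1/4 = 5/16 = 0.3125.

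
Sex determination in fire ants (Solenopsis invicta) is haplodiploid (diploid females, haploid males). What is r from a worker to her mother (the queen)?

One meiotic link between diploid queen and diploid daughter: r = 1/2.

0.5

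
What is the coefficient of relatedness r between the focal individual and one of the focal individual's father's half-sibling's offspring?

0.0625

Each parent–offspring link contributes a factor of 1/2, and independent paths through distinct common ancestors add.
Half first cousins share one grandparent — one path of length 4: r = (1/2)^4 = 1/16.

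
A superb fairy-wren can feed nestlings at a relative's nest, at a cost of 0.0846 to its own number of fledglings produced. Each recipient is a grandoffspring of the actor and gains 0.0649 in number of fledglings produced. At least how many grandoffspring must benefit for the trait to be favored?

6

r to a grandoffspring = 1/4 (two parent–offspring links: r = (1/2)^2 = 1/4).
Hamilton's rule: n·r·B > C  ⇒  n > C/(r·B) = 0.0846/(0.25·0.0649) = 5.214.
The smallest integer exceeding 5.214 is 6.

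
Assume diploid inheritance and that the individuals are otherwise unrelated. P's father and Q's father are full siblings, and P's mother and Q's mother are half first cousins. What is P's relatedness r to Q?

With two independent routes of shared ancestry, r is the sum of the two contributions.
P and Q are related in two ways: first cousins through their fathers (r = 1/8) and half second cousins through their mothers (r = 1/64).
r = 1/8 + 1/64 = 9/64 = 0.140625.

0.140625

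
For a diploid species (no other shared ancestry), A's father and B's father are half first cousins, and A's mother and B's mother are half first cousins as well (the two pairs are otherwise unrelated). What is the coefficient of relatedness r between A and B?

0.03125

Independent pedigree routes through distinct common ancestors add.
A and B are related in two ways: half second cousins through their fathers (r = 1/64) and half second cousins through their mothers (r = 1/64).
r = 1/64 + 1/64 = 1/32 = 0.03125.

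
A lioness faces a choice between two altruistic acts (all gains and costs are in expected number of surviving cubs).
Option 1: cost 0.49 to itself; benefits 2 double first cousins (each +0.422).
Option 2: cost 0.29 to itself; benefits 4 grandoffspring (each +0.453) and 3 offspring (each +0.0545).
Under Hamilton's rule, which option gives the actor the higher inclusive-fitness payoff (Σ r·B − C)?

Option 1: r to a double first cousin = 0.25.
Option 1: Σ r·B − C = (2·0.25·0.422) − 0.49 = -0.279.
Option 2: r to a grandoffspring = 0.25.
Option 2: r to an offspring = 0.5.
Option 2: Σ r·B − C = (4·0.25·0.453 + 3·0.5·0.0545) − 0.29 = 0.24475.
Option 2 has the higher net inclusive-fitness payoff.

Option 2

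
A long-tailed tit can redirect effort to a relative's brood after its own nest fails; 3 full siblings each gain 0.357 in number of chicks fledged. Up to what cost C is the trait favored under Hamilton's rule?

0.5355

r to a full sibling = 0.5 (full sibs share both parents — two paths of length 2: r = 2·(1/2)^2 = 1/2).
Hamilton's rule: n·r·B > C, so the trait is favored while C < n·r·B = 3·0.5·0.357 = 0.5355.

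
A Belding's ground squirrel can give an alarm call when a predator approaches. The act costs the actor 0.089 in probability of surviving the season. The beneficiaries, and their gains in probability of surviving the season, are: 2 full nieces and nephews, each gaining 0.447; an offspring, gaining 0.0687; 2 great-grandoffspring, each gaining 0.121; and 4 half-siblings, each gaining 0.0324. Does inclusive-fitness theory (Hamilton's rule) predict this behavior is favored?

Yes

Hamilton's rule: the trait is favored when the sum of r·B over every recipient exceeds the actor's cost C.
r to a full niece or nephew = 1/4 (full aunt/uncle↔niece/nephew: two paths of length 3 through the shared grandparent pair: r = 2·(1/2)^3 = 1/4).
r to an offspring = 0.5 (one parent–offspring link: r = (1/2)^1 = 1/2).
r to a great-grandoffspring = 1/8 (three parent–offspring links: r = (1/2)^3 = 1/8).
r to a half-sibling = 1/4 (half-sibs share one parent — one path of length 2: r = (1/2)^2 = 1/4).
Summing one r·B term per recipient: 2·0.25·0.447 + 1·0.5·0.0687 + 2·0.125·0.121 + 4·0.25·0.0324 = 0.3205.
0.3205 > 0.089: the indirect benefit exceeds the cost.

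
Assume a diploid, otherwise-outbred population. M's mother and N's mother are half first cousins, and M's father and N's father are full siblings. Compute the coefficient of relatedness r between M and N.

0.140625

Relatedness sums over independent paths through distinct common ancestors.
M and N are related in two ways: half second cousins through their mothers (r = 1/64) and first cousins through their fathers (r = 1/8).
r = 1/64 + 1/8 = 0.140625.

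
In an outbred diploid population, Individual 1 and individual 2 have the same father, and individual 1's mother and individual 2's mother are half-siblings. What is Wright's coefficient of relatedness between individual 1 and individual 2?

Independent pedigree routes through distinct common ancestors add.
Individual 1 and individual 2 are related in two ways: half-sibs through their shared father (r = 1/4) and half first cousins through their mothers (r = 1/16).
r = 1/4 + 1/16 = 5/16 = 0.3125.

0.3125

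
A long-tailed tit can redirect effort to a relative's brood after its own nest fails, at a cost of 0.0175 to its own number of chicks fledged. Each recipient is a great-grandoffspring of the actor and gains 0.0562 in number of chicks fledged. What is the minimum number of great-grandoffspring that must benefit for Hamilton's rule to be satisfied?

r to a great-grandoffspring = 1/8 (three parent–offspring links: r = (1/2)^3 = 1/8).
Hamilton's rule: n·r·B > C  ⇒  n > C/(r·B) = 0.0175/(0.125·0.0562) = 2.491.
The smallest integer exceeding 2.491 is 3.

3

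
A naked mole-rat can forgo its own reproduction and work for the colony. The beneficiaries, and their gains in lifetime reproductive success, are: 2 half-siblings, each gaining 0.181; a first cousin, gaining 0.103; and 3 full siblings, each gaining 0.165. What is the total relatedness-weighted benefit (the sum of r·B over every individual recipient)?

0.350875

r to a half-sibling = 0.25 (half-sibs share one parent — one path of length 2: r = (1/2)^2 = 1/4).
r to a first cousin = 0.125 (first cousins share one grandparent pair — two paths of length 4: r = 2·(1/2)^4 = 1/8).
r to a full sibling = 0.5 (full sibs share both parents — two paths of length 2: r = 2·(1/2)^2 = 1/2).
Summing one r·B term per recipient: 2·0.25·0.181 + 1·0.125·0.103 + 3·0.5·0.165 = 0.350875.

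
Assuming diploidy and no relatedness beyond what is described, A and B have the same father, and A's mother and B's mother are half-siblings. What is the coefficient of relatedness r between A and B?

With two independent routes of shared ancestry, r is the sum of the two contributions.
A and B are related in two ways: half-sibs through their shared father (r = 1/4) and half first cousins through their mothers (r = 1/16).
r = 1/4 + 1/16 = 5/16 = 0.3125.

0.3125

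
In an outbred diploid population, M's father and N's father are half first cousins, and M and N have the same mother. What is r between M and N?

Wright's path rule: contributions from independent ancestry routes add.
M and N are related in two ways: half second cousins through their fathers (r = 1/64) and half-sibs through their shared mother (r = 1/4).
r = 1/64 + 1/4 = 17/64 = 0.265625.

0.265625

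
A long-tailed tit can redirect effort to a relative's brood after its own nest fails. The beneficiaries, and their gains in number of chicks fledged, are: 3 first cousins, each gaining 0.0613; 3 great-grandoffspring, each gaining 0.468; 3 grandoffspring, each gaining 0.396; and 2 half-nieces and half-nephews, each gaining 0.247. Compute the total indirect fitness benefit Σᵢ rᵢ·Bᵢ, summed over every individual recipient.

r to a first cousin = 0.125 (first cousins share one grandparent pair — two paths of length 4: r = 2·(1/2)^4 = 1/8).
r to a great-grandoffspring = 1/8 (three parent–offspring links: r = (1/2)^3 = 1/8).
r to a grandoffspring = 1/4 (two parent–offspring links: r = (1/2)^2 = 1/4).
r to a half-niece or half-nephew = 1/8 (half-aunt/uncle↔niece/nephew: one path of length 3: r = (1/2)^3 = 1/8).
Summing one r·B term per recipient: 3·0.125·0.0613 + 3·0.125·0.468 + 3·0.25·0.396 + 2·0.125·0.247 = 0.5572375.

0.5572375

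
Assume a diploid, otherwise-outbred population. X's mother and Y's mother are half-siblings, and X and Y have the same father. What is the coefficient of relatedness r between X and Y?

0.3125

Relatedness sums over independent paths through distinct common ancestors.
X and Y are related in two ways: half first cousins through their mothers (r = 1/16) and half-sibs through their shared father (r = 1/4).
r = 1/16 + 1/4 = 5/16 = 0.3125.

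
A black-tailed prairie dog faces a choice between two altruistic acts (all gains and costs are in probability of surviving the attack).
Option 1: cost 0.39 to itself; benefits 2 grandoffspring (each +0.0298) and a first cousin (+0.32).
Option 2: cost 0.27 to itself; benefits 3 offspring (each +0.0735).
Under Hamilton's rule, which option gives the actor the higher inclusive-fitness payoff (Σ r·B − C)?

Option 1: r to a grandoffspring = 0.25.
Option 1: r to a first cousin = 0.125.
Option 1: Σ r·B − C = (2·0.25·0.0298 + 1·0.125·0.32) − 0.39 = -0.3351.
Option 2: r to an offspring = 0.5.
Option 2: Σ r·B − C = (3·0.5·0.0735) − 0.27 = -0.15975.
Option 2 has the higher net inclusive-fitness payoff.

Option 2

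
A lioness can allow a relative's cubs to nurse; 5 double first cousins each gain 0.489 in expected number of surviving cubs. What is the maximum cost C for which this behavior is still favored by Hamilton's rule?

r to a double first cousin = 1/4 (double first cousins share both grandparent pairs — four paths of length 4: r = 4·(1/2)^4 = 1/4).
Hamilton's rule: n·r·B > C, so the trait is favored while C < n·r·B = 5·0.25·0.489 = 0.61125.

0.61125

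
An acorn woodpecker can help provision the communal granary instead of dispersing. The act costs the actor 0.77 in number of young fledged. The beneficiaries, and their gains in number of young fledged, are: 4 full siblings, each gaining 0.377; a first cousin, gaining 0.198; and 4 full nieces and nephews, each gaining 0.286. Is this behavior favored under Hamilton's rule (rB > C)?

Yes

Hamilton's rule: the trait is favored when the sum of r·B over every recipient exceeds the actor's cost C.
r to a full sibling = 0.5 (full sibs share both parents — two paths of length 2: r = 2·(1/2)^2 = 1/2).
r to a first cousin = 1/8 (first cousins share one grandparent pair — two paths of length 4: r = 2·(1/2)^4 = 1/8).
r to a full niece or nephew = 0.25 (full aunt/uncle↔niece/nephew: two paths of length 3 through the shared grandparent pair: r = 2·(1/2)^3 = 1/4).
Summing one r·B term per recipient: 4·0.5·0.377 + 1·0.125·0.198 + 4·0.25·0.286 = 1.06475.
1.06475 > 0.77: the indirect benefit exceeds the cost.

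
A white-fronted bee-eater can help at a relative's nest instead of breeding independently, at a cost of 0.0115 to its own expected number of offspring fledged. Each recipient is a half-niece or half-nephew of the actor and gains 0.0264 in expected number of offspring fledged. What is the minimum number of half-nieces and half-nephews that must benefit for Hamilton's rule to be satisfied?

4

r to a half-niece or half-nephew = 0.125 (half-aunt/uncle↔niece/nephew: one path of length 3: r = (1/2)^3 = 1/8).
Hamilton's rule: n·r·B > C  ⇒  n > C/(r·B) = 0.0115/(0.125·0.0264) = 3.485.
The smallest integer exceeding 3.485 is 4.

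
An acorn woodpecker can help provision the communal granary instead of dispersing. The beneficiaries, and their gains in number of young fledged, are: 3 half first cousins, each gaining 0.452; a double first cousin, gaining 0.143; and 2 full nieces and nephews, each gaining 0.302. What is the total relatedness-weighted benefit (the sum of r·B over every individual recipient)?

r to a half first cousin = 1/16 (half first cousins share one grandparent — one path of length 4: r = (1/2)^4 = 1/16).
r to a double first cousin = 1/4 (double first cousins share both grandparent pairs — four paths of length 4: r = 4·(1/2)^4 = 1/4).
r to a full niece or nephew = 1/4 (full aunt/uncle↔niece/nephew: two paths of length 3 through the shared grandparent pair: r = 2·(1/2)^3 = 1/4).
Summing one r·B term per recipient: 3·0.0625·0.452 + 1·0.25·0.143 + 2·0.25·0.302 = 0.2715.

0.2715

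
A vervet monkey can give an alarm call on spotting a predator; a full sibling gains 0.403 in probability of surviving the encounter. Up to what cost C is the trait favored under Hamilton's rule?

r to a full sibling = 1/2 (full sibs share both parents — two paths of length 2: r = 2·(1/2)^2 = 1/2).
Hamilton's rule: n·r·B > C, so the trait is favored while C < n·r·B = 1·0.5·0.403 = 0.2015.

0.2015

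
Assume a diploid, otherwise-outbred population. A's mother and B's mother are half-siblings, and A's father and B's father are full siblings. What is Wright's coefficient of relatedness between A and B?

With two independent routes of shared ancestry, r is the sum of the two contributions.
A and B are related in two ways: half first cousins through their mothers (r = 1/16) and first cousins through their fathers (r = 1/8).
r = 1/16 + 1/8 = 3/16 = 0.1875.

0.1875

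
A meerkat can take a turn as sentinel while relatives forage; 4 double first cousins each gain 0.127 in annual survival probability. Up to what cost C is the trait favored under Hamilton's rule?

r to a double first cousin = 1/4 (double first cousins share both grandparent pairs — four paths of length 4: r = 4·(1/2)^4 = 1/4).
Hamilton's rule: n·r·B > C, so the trait is favored while C < n·r·B = 4·0.25·0.127 = 0.127.

0.127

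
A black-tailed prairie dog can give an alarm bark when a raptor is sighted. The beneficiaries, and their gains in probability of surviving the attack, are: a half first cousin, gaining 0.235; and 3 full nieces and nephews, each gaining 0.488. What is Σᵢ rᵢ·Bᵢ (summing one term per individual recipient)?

r to a half first cousin = 1/16 (half first cousins share one grandparent — one path of length 4: r = (1/2)^4 = 1/16).
r to a full niece or nephew = 1/4 (full aunt/uncle↔niece/nephew: two paths of length 3 through the shared grandparent pair: r = 2·(1/2)^3 = 1/4).
Summing one r·B term per recipient: 1·0.0625·0.235 + 3·0.25·0.488 = 0.3806875.

0.3806875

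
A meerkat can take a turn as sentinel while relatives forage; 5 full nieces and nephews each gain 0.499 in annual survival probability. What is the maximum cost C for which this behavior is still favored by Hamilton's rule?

r to a full niece or nephew = 0.25 (full aunt/uncle↔niece/nephew: two paths of length 3 through the shared grandparent pair: r = 2·(1/2)^3 = 1/4).
Hamilton's rule: n·r·B > C, so the trait is favored while C < n·r·B = 5·0.25·0.499 = 0.62375.

0.62375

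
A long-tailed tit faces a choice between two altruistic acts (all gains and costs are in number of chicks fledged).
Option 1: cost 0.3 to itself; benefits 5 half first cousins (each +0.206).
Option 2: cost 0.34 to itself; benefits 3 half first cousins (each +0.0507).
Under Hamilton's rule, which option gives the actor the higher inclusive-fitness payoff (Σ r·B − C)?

Option 1: r to a half first cousin = 0.0625.
Option 1: Σ r·B − C = (5·0.0625·0.206) − 0.3 = -0.235625.
Option 2: r to a half first cousin = 0.0625.
Option 2: Σ r·B − C = (3·0.0625·0.0507) − 0.34 = -0.33049375.
Option 1 has the higher net inclusive-fitness payoff.

Option 1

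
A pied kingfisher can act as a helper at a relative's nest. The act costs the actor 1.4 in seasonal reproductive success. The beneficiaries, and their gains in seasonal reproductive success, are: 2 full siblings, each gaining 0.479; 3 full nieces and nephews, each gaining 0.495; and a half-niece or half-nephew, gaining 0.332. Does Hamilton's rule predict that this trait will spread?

Hamilton's rule: the trait is favored when the sum of r·B over every recipient exceeds the actor's cost C.
r to a full sibling = 0.5 (full sibs share both parents — two paths of length 2: r = 2·(1/2)^2 = 1/2).
r to a full niece or nephew = 0.25 (full aunt/uncle↔niece/nephew: two paths of length 3 through the shared grandparent pair: r = 2·(1/2)^3 = 1/4).
r to a half-niece or half-nephew = 0.125 (half-aunt/uncle↔niece/nephew: one path of length 3: r = (1/2)^3 = 1/8).
Summing one r·B term per recipient: 2·0.5·0.479 + 3·0.25·0.495 + 1·0.125·0.332 = 0.89175.
0.89175 < 1.4: the indirect benefit is less than the cost.

No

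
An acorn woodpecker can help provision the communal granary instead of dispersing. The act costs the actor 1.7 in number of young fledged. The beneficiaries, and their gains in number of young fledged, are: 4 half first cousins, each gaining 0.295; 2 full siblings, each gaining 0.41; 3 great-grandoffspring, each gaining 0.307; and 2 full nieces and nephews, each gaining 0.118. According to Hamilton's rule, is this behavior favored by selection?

Hamilton's rule: the trait is favored when the sum of r·B over every recipient exceeds the actor's cost C.
r to a half first cousin = 0.0625 (half first cousins share one grandparent — one path of length 4: r = (1/2)^4 = 1/16).
r to a full sibling = 1/2 (full sibs share both parents — two paths of length 2: r = 2·(1/2)^2 = 1/2).
r to a great-grandoffspring = 0.125 (three parent–offspring links: r = (1/2)^3 = 1/8).
r to a full niece or nephew = 0.25 (full aunt/uncle↔niece/nephew: two paths of length 3 through the shared grandparent pair: r = 2·(1/2)^3 = 1/4).
Summing one r·B term per recipient: 4·0.0625·0.295 + 2·0.5·0.41 + 3·0.125·0.307 + 2·0.25·0.118 = 0.657875.
0.657875 < 1.7: the indirect benefit is less than the cost.

No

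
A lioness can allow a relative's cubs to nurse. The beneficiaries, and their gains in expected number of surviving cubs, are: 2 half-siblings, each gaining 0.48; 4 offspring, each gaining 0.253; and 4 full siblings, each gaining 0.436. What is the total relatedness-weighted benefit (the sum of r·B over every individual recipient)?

1.618

r to a half-sibling = 1/4 (half-sibs share one parent — one path of length 2: r = (1/2)^2 = 1/4).
r to an offspring = 0.5 (one parent–offspring link: r = (1/2)^1 = 1/2).
r to a full sibling = 0.5 (full sibs share both parents — two paths of length 2: r = 2·(1/2)^2 = 1/2).
Summing one r·B term per recipient: 2·0.25·0.48 + 4·0.5·0.253 + 4·0.5·0.436 = 1.618.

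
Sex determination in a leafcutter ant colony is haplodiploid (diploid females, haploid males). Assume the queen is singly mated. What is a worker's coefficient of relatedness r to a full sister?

0.75

Haplodiploid full sisters inherit their father's entire haploid genome identically (contributing 1/2) and on average half of their mother's contribution (1/2 · 1/2 = 1/4); r = 1/2 + 1/4 = 3/4.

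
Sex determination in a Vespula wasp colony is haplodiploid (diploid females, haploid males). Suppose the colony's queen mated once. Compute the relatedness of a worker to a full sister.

0.75

Haplodiploid full sisters inherit their father's entire haploid genome identically (contributing 1/2) and on average half of their mother's contribution (1/2 · 1/2 = 1/4); r = 1/2 + 1/4 = 3/4.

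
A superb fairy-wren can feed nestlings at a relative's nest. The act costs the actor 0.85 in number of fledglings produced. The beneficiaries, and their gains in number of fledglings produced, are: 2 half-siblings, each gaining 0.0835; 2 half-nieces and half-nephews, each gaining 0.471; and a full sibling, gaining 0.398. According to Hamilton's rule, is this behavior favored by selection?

Hamilton's rule: the trait is favored when the sum of r·B over every recipient exceeds the actor's cost C.
r to a half-sibling = 0.25 (half-sibs share one parent — one path of length 2: r = (1/2)^2 = 1/4).
r to a half-niece or half-nephew = 0.125 (half-aunt/uncle↔niece/nephew: one path of length 3: r = (1/2)^3 = 1/8).
r to a full sibling = 1/2 (full sibs share both parents — two paths of length 2: r = 2·(1/2)^2 = 1/2).
Summing one r·B term per recipient: 2·0.25·0.0835 + 2·0.125·0.471 + 1·0.5·0.398 = 0.3585.
0.3585 < 0.85: the indirect benefit is less than the cost.

No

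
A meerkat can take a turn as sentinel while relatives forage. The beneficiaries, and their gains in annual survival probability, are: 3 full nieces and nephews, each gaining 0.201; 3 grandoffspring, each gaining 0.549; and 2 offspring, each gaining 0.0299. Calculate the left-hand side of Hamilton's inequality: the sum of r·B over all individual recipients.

r to a full niece or nephew = 0.25 (full aunt/uncle↔niece/nephew: two paths of length 3 through the shared grandparent pair: r = 2·(1/2)^3 = 1/4).
r to a grandoffspring = 1/4 (two parent–offspring links: r = (1/2)^2 = 1/4).
r to an offspring = 1/2 (one parent–offspring link: r = (1/2)^1 = 1/2).
Summing one r·B term per recipient: 3·0.25·0.201 + 3·0.25·0.549 + 2·0.5·0.0299 = 0.5924.

0.5924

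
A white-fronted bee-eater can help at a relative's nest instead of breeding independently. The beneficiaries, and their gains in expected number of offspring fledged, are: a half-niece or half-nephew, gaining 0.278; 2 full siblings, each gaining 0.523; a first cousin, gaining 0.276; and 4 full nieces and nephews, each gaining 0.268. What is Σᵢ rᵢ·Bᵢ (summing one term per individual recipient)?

0.86025

r to a half-niece or half-nephew = 1/8 (half-aunt/uncle↔niece/nephew: one path of length 3: r = (1/2)^3 = 1/8).
r to a full sibling = 0.5 (full sibs share both parents — two paths of length 2: r = 2·(1/2)^2 = 1/2).
r to a first cousin = 0.125 (first cousins share one grandparent pair — two paths of length 4: r = 2·(1/2)^4 = 1/8).
r to a full niece or nephew = 0.25 (full aunt/uncle↔niece/nephew: two paths of length 3 through the shared grandparent pair: r = 2·(1/2)^3 = 1/4).
Summing one r·B term per recipient: 1·0.125·0.278 + 2·0.5·0.523 + 1·0.125·0.276 + 4·0.25·0.268 = 0.86025.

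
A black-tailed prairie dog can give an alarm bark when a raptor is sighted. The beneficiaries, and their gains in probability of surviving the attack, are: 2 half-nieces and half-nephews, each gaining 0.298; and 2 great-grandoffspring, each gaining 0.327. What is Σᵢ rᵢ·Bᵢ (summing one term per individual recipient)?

r to a half-niece or half-nephew = 0.125 (half-aunt/uncle↔niece/nephew: one path of length 3: r = (1/2)^3 = 1/8).
r to a great-grandoffspring = 1/8 (three parent–offspring links: r = (1/2)^3 = 1/8).
Summing one r·B term per recipient: 2·0.125·0.298 + 2·0.125·0.327 = 0.15625.

0.15625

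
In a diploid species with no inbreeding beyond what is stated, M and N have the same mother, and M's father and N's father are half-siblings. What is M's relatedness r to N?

Wright's path rule: contributions from independent ancestry routes add.
M and N are related in two ways: half-sibs through their shared mother (r = 1/4) and half first cousins through their fathers (r = 1/16).
r = 1/4 + 1/16 = 5/16 = 0.3125.

0.3125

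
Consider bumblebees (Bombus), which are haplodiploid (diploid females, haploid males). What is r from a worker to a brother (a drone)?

Her haploid brother carries none of their father's genes and a random half of their mother's genome; that half matches the maternal half of her own genome with probability 1/2: r = 1/2 · 1/2 = 1/4.

0.25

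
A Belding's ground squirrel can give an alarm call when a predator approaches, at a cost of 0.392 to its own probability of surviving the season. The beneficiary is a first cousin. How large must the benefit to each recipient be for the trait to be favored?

r to a first cousin = 0.125 (first cousins share one grandparent pair — two paths of length 4: r = 2·(1/2)^4 = 1/8).
Hamilton's rule with n recipients of equal r: n·r·B > C, so B > C/(n·r) = 0.392/(1·0.125) = 3.136.

3.136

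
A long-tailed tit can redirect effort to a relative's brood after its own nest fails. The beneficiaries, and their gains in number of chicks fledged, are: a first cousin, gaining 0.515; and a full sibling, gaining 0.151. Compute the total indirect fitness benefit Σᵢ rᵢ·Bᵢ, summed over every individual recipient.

0.139875

r to a first cousin = 1/8 (first cousins share one grandparent pair — two paths of length 4: r = 2·(1/2)^4 = 1/8).
r to a full sibling = 0.5 (full sibs share both parents — two paths of length 2: r = 2·(1/2)^2 = 1/2).
Summing one r·B term per recipient: 1·0.125·0.515 + 1·0.5·0.151 = 0.139875.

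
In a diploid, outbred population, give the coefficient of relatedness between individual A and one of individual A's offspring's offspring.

0.25

Each parent–offspring link contributes a factor of 1/2, and independent paths through distinct common ancestors add.
Two parent–offspring links: r = (1/2)^2 = 1/4.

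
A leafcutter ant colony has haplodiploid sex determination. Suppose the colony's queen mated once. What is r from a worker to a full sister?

0.75

Haplodiploid full sisters inherit their father's entire haploid genome identically (contributing 1/2) and on average half of their mother's contribution (1/2 · 1/2 = 1/4); r = 1/2 + 1/4 = 3/4.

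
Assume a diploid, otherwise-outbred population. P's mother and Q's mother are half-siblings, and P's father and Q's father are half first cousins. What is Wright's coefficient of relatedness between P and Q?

0.078125

Wright's path rule: contributions from independent ancestry routes add.
P and Q are related in two ways: half first cousins through their mothers (r = 1/16) and half second cousins through their fathers (r = 1/64).
r = 1/16 + 1/64 = 5/64 = 0.078125.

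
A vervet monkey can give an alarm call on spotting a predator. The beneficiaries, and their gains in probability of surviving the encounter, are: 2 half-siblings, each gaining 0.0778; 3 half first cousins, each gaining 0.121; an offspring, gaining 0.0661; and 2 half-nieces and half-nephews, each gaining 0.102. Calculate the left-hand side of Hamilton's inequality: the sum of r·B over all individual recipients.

0.1201375

r to a half-sibling = 0.25 (half-sibs share one parent — one path of length 2: r = (1/2)^2 = 1/4).
r to a half first cousin = 1/16 (half first cousins share one grandparent — one path of length 4: r = (1/2)^4 = 1/16).
r to an offspring = 1/2 (one parent–offspring link: r = (1/2)^1 = 1/2).
r to a half-niece or half-nephew = 1/8 (half-aunt/uncle↔niece/nephew: one path of length 3: r = (1/2)^3 = 1/8).
Summing one r·B term per recipient: 2·0.25·0.0778 + 3·0.0625·0.121 + 1·0.5·0.0661 + 2·0.125·0.102 = 0.1201375.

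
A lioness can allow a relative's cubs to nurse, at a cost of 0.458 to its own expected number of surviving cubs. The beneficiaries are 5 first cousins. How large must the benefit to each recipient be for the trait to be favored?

0.7328

r to a first cousin = 0.125 (first cousins share one grandparent pair — two paths of length 4: r = 2·(1/2)^4 = 1/8).
Hamilton's rule with n recipients of equal r: n·r·B > C, so B > C/(n·r) = 0.458/(5·0.125) = 0.7328.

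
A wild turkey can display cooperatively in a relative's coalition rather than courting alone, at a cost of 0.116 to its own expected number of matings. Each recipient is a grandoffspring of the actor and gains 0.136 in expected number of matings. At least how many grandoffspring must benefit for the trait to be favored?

r to a grandoffspring = 1/4 (two parent–offspring links: r = (1/2)^2 = 1/4).
Hamilton's rule: n·r·B > C  ⇒  n > C/(r·B) = 0.116/(0.25·0.136) = 3.412.
The smallest integer exceeding 3.412 is 4.

4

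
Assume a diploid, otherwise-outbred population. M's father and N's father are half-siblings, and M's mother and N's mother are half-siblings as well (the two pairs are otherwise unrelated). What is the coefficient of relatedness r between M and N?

0.125

Independent pedigree routes through distinct common ancestors add.
M and N are related in two ways: half first cousins through their fathers (r = 1/16) and half first cousins through their mothers (r = 1/16).
r = 1/16 + 1/16 = 1/8 = 0.125.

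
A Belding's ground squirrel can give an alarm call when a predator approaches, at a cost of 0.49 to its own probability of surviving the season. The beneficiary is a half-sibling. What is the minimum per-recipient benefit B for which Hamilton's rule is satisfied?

r to a half-sibling = 1/4 (half-sibs share one parent — one path of length 2: r = (1/2)^2 = 1/4).
Hamilton's rule with n recipients of equal r: n·r·B > C, so B > C/(n·r) = 0.49/(1·0.25) = 1.96.

1.96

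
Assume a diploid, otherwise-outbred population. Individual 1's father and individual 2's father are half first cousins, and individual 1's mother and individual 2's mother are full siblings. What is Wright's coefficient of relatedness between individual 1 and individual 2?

0.140625

Wright's path rule: contributions from independent ancestry routes add.
Individual 1 and individual 2 are related in two ways: half second cousins through their fathers (r = 1/64) and first cousins through their mothers (r = 1/8).
r = 1/64 + 1/8 = 9/64 = 0.140625.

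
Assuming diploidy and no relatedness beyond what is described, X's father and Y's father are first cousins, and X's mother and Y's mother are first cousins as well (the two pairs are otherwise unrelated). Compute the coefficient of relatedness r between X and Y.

0.0625

With two independent routes of shared ancestry, r is the sum of the two contributions.
X and Y are related in two ways: second cousins through their fathers (r = 1/32) and second cousins through their mothers (r = 1/32).
r = 1/32 + 1/32 = 0.0625.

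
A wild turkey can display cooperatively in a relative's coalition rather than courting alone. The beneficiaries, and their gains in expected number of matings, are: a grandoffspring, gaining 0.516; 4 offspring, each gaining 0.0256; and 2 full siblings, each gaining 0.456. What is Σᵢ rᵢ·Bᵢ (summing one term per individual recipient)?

r to a grandoffspring = 0.25 (two parent–offspring links: r = (1/2)^2 = 1/4).
r to an offspring = 0.5 (one parent–offspring link: r = (1/2)^1 = 1/2).
r to a full sibling = 1/2 (full sibs share both parents — two paths of length 2: r = 2·(1/2)^2 = 1/2).
Summing one r·B term per recipient: 1·0.25·0.516 + 4·0.5·0.0256 + 2·0.5·0.456 = 0.6362.

0.6362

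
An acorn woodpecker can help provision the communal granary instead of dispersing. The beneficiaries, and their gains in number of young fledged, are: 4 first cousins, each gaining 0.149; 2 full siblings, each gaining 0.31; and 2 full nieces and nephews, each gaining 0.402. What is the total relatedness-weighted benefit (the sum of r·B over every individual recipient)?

0.5855

r to a first cousin = 1/8 (first cousins share one grandparent pair — two paths of length 4: r = 2·(1/2)^4 = 1/8).
r to a full sibling = 1/2 (full sibs share both parents — two paths of length 2: r = 2·(1/2)^2 = 1/2).
r to a full niece or nephew = 1/4 (full aunt/uncle↔niece/nephew: two paths of length 3 through the shared grandparent pair: r = 2·(1/2)^3 = 1/4).
Summing one r·B term per recipient: 4·0.125·0.149 + 2·0.5·0.31 + 2·0.25·0.402 = 0.5855.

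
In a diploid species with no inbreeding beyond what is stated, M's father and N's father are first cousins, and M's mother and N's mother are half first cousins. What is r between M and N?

0.046875

With two independent routes of shared ancestry, r is the sum of the two contributions.
M and N are related in two ways: second cousins through their fathers (r = 1/32) and half second cousins through their mothers (r = 1/64).
r = 1/32 + 1/64 = 3/64 = 0.046875.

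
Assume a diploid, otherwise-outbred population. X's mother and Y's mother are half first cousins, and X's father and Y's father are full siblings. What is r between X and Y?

0.140625

Independent pedigree routes through distinct common ancestors add.
X and Y are related in two ways: half second cousins through their mothers (r = 1/64) and first cousins through their fathers (r = 1/8).
r = 1/64 + 1/8 = 9/64 = 0.140625.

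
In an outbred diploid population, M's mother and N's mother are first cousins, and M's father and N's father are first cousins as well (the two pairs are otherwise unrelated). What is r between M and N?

0.0625

Wright's path rule: contributions from independent ancestry routes add.
M and N are related in two ways: second cousins through their mothers (r = 1/32) and second cousins through their fathers (r = 1/32).
r = 1/32 + 1/32 = 1/16 = 0.0625.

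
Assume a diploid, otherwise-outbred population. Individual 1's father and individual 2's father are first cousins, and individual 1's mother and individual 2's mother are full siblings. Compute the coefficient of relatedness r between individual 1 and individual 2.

Wright's path rule: contributions from independent ancestry routes add.
Individual 1 and individual 2 are related in two ways: second cousins through their fathers (r = 1/32) and first cousins through their mothers (r = 1/8).
r = 1/32 + 1/8 = 5/32 = 0.15625.

0.15625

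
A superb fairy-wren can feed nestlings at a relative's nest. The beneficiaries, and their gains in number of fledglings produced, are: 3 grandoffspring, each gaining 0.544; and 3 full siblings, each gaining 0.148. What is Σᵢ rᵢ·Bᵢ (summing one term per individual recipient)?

r to a grandoffspring = 0.25 (two parent–offspring links: r = (1/2)^2 = 1/4).
r to a full sibling = 1/2 (full sibs share both parents — two paths of length 2: r = 2·(1/2)^2 = 1/2).
Summing one r·B term per recipient: 3·0.25·0.544 + 3·0.5·0.148 = 0.63.

0.63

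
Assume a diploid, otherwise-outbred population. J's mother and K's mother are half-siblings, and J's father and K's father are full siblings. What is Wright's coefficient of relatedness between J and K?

Independent pedigree routes through distinct common ancestors add.
J and K are related in two ways: half first cousins through their mothers (r = 1/16) and first cousins through their fathers (r = 1/8).
r = 1/16 + 1/8 = 0.1875.

0.1875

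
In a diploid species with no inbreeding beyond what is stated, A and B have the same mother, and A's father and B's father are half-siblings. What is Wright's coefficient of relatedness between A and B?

0.3125

With two independent routes of shared ancestry, r is the sum of the two contributions.
A and B are related in two ways: half-sibs through their shared mother (r = 1/4) and half first cousins through their fathers (r = 1/16).
r = 1/4 + 1/16 = 5/16 = 0.3125.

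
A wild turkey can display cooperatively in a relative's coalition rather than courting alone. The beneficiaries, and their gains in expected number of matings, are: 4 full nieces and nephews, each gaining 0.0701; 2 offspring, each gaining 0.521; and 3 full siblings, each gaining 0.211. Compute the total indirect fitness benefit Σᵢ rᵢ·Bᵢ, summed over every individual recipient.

r to a full niece or nephew = 0.25 (full aunt/uncle↔niece/nephew: two paths of length 3 through the shared grandparent pair: r = 2·(1/2)^3 = 1/4).
r to an offspring = 0.5 (one parent–offspring link: r = (1/2)^1 = 1/2).
r to a full sibling = 0.5 (full sibs share both parents — two paths of length 2: r = 2·(1/2)^2 = 1/2).
Summing one r·B term per recipient: 4·0.25·0.0701 + 2·0.5·0.521 + 3·0.5·0.211 = 0.9076.

0.9076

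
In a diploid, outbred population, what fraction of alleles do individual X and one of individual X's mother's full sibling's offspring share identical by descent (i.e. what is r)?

0.125

Each parent–offspring link contributes a factor of 1/2, and independent paths through distinct common ancestors add.
First cousins share one grandparent pair — two paths of length 4: r = 2·(1/2)^4 = 1/8.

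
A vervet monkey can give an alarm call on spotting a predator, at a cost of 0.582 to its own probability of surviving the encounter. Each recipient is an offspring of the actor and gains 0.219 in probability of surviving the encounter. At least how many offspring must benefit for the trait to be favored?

r to an offspring = 1/2 (one parent–offspring link: r = (1/2)^1 = 1/2).
Hamilton's rule: n·r·B > C  ⇒  n > C/(r·B) = 0.582/(0.5·0.219) = 5.315.
The smallest integer exceeding 5.315 is 6.

6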